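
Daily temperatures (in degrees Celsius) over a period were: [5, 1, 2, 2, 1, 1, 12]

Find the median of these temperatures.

2

Step 1: Sort the data in ascending order: [1, 1, 1, 2, 2, 5, 12]
Step 2: The number of values is n = 7.
Step 3: Since n is odd, the median is the middle value at position 4: 2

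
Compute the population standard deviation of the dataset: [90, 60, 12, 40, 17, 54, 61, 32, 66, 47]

22.394

Step 1: Compute the mean: 47.9
Step 2: Sum of squared deviations from the mean: 5014.9
Step 3: Population variance = 5014.9 / 10 = 501.49
Step 4: Standard deviation = sqrt(501.49) = 22.394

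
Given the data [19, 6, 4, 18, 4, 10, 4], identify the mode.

4

Step 1: Count the frequency of each value:
  4: appears 3 time(s)
  6: appears 1 time(s)
  10: appears 1 time(s)
  18: appears 1 time(s)
  19: appears 1 time(s)
Step 2: The value 4 appears most frequently (3 times).
Step 3: Mode = 4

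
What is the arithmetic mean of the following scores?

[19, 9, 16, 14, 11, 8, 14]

13

Step 1: Sum all values: 19 + 9 + 16 + 14 + 11 + 8 + 14 = 91
Step 2: Count the number of values: n = 7
Step 3: Mean = sum / n = 91 / 7 = 13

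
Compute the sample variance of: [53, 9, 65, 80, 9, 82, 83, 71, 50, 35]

793.1222

Step 1: Compute the mean: (53 + 9 + 65 + 80 + 9 + 82 + 83 + 71 + 50 + 35) / 10 = 53.7
Step 2: Compute squared deviations from the mean:
  (53 - 53.7)^2 = 0.49
  (9 - 53.7)^2 = 1998.09
  (65 - 53.7)^2 = 127.69
  (80 - 53.7)^2 = 691.69
  (9 - 53.7)^2 = 1998.09
  (82 - 53.7)^2 = 800.89
  (83 - 53.7)^2 = 858.49
  (71 - 53.7)^2 = 299.29
  (50 - 53.7)^2 = 13.69
  (35 - 53.7)^2 = 349.69
Step 3: Sum of squared deviations = 7138.1
Step 4: Sample variance = 7138.1 / 9 = 793.1222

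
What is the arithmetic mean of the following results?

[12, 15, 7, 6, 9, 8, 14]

10.1429

Step 1: Sum all values: 12 + 15 + 7 + 6 + 9 + 8 + 14 = 71
Step 2: Count the number of values: n = 7
Step 3: Mean = sum / n = 71 / 7 = 10.1429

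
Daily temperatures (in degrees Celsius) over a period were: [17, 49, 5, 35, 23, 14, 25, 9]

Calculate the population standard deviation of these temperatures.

13.4855

Step 1: Compute the mean: 22.125
Step 2: Sum of squared deviations from the mean: 1454.875
Step 3: Population variance = 1454.875 / 8 = 181.8594
Step 4: Standard deviation = sqrt(181.8594) = 13.4855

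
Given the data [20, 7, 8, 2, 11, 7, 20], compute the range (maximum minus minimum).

18

Step 1: Identify the maximum value: max = 20
Step 2: Identify the minimum value: min = 2
Step 3: Range = max - min = 20 - 2 = 18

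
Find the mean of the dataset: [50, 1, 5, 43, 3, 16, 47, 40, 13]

24.2222

Step 1: Sum all values: 50 + 1 + 5 + 43 + 3 + 16 + 47 + 40 + 13 = 218
Step 2: Count the number of values: n = 9
Step 3: Mean = sum / n = 218 / 9 = 24.2222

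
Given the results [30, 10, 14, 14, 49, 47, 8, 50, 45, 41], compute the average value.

30.8

Step 1: Sum all values: 30 + 10 + 14 + 14 + 49 + 47 + 8 + 50 + 45 + 41 = 308
Step 2: Count the number of values: n = 10
Step 3: Mean = sum / n = 308 / 10 = 30.8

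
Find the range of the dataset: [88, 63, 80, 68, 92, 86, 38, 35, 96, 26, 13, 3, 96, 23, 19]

93

Step 1: Identify the maximum value: max = 96
Step 2: Identify the minimum value: min = 3
Step 3: Range = max - min = 96 - 3 = 93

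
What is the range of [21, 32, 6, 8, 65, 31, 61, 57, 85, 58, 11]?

79

Step 1: Identify the maximum value: max = 85
Step 2: Identify the minimum value: min = 6
Step 3: Range = max - min = 85 - 6 = 79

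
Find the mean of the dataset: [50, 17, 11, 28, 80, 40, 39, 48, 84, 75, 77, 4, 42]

45.7692

Step 1: Sum all values: 50 + 17 + 11 + 28 + 80 + 40 + 39 + 48 + 84 + 75 + 77 + 4 + 42 = 595
Step 2: Count the number of values: n = 13
Step 3: Mean = sum / n = 595 / 13 = 45.7692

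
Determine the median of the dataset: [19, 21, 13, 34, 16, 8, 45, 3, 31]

19

Step 1: Sort the data in ascending order: [3, 8, 13, 16, 19, 21, 31, 34, 45]
Step 2: The number of values is n = 9.
Step 3: Since n is odd, the median is the middle value at position 5: 19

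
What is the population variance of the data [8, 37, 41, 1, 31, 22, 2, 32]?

225.4375

Step 1: Compute the mean: (8 + 37 + 41 + 1 + 31 + 22 + 2 + 32) / 8 = 21.75
Step 2: Compute squared deviations from the mean:
  (8 - 21.75)^2 = 189.0625
  (37 - 21.75)^2 = 232.5625
  (41 - 21.75)^2 = 370.5625
  (1 - 21.75)^2 = 430.5625
  (31 - 21.75)^2 = 85.5625
  (22 - 21.75)^2 = 0.0625
  (2 - 21.75)^2 = 390.0625
  (32 - 21.75)^2 = 105.0625
Step 3: Sum of squared deviations = 1803.5
Step 4: Population variance = 1803.5 / 8 = 225.4375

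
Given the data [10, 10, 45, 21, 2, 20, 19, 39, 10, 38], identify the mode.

10

Step 1: Count the frequency of each value:
  2: appears 1 time(s)
  10: appears 3 time(s)
  19: appears 1 time(s)
  20: appears 1 time(s)
  21: appears 1 time(s)
  38: appears 1 time(s)
  39: appears 1 time(s)
  45: appears 1 time(s)
Step 2: The value 10 appears most frequently (3 times).
Step 3: Mode = 10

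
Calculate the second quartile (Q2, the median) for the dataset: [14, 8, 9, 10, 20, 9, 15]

10

Step 1: Sort the data: [8, 9, 9, 10, 14, 15, 20]
Step 2: n = 7
Step 3: Q2 is the median. Since n is odd, it is the middle value at position 4: 10
Step 4: Q2 = 10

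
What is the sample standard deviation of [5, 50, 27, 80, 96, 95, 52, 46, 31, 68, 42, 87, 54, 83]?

27.5637

Step 1: Compute the mean: 58.2857
Step 2: Sum of squared deviations from the mean: 9876.8571
Step 3: Sample variance = 9876.8571 / 13 = 759.7582
Step 4: Standard deviation = sqrt(759.7582) = 27.5637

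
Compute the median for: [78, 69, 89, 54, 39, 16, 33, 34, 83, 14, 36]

39

Step 1: Sort the data in ascending order: [14, 16, 33, 34, 36, 39, 54, 69, 78, 83, 89]
Step 2: The number of values is n = 11.
Step 3: Since n is odd, the median is the middle value at position 6: 39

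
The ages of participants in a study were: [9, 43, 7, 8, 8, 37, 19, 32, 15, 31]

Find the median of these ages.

17

Step 1: Sort the data in ascending order: [7, 8, 8, 9, 15, 19, 31, 32, 37, 43]
Step 2: The number of values is n = 10.
Step 3: Since n is even, the median is the average of positions 5 and 6:
  Median = (15 + 19) / 2 = 17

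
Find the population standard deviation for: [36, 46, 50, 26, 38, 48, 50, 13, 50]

12.2202

Step 1: Compute the mean: 39.6667
Step 2: Sum of squared deviations from the mean: 1344
Step 3: Population variance = 1344 / 9 = 149.3333
Step 4: Standard deviation = sqrt(149.3333) = 12.2202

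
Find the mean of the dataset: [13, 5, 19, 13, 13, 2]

10.8333

Step 1: Sum all values: 13 + 5 + 19 + 13 + 13 + 2 = 65
Step 2: Count the number of values: n = 6
Step 3: Mean = sum / n = 65 / 6 = 10.8333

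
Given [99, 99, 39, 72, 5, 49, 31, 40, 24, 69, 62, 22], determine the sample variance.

895.3561

Step 1: Compute the mean: (99 + 99 + 39 + 72 + 5 + 49 + 31 + 40 + 24 + 69 + 62 + 22) / 12 = 50.9167
Step 2: Compute squared deviations from the mean:
  (99 - 50.9167)^2 = 2312.0069
  (99 - 50.9167)^2 = 2312.0069
  (39 - 50.9167)^2 = 142.0069
  (72 - 50.9167)^2 = 444.5069
  (5 - 50.9167)^2 = 2108.3403
  (49 - 50.9167)^2 = 3.6736
  (31 - 50.9167)^2 = 396.6736
  (40 - 50.9167)^2 = 119.1736
  (24 - 50.9167)^2 = 724.5069
  (69 - 50.9167)^2 = 327.0069
  (62 - 50.9167)^2 = 122.8403
  (22 - 50.9167)^2 = 836.1736
Step 3: Sum of squared deviations = 9848.9167
Step 4: Sample variance = 9848.9167 / 11 = 895.3561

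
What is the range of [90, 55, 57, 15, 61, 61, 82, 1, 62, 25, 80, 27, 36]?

89

Step 1: Identify the maximum value: max = 90
Step 2: Identify the minimum value: min = 1
Step 3: Range = max - min = 90 - 1 = 89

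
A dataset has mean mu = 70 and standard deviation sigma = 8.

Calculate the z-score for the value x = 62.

-1

Step 1: Recall the z-score formula: z = (x - mu) / sigma
Step 2: Substitute values: z = (62 - 70) / 8
Step 3: z = -8 / 8 = -1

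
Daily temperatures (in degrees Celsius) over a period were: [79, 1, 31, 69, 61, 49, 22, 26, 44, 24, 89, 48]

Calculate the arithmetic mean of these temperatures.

45.25

Step 1: Sum all values: 79 + 1 + 31 + 69 + 61 + 49 + 22 + 26 + 44 + 24 + 89 + 48 = 543
Step 2: Count the number of values: n = 12
Step 3: Mean = sum / n = 543 / 12 = 45.25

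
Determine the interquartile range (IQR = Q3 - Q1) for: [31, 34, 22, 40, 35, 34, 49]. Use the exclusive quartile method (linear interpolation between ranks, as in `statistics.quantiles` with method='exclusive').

9

Step 1: Sort the data: [22, 31, 34, 34, 35, 40, 49]
Step 2: n = 7
Step 3: Using the exclusive quartile method:
  Q1 = 31
  Q2 (median) = 34
  Q3 = 40
  IQR = Q3 - Q1 = 40 - 31 = 9
Step 4: IQR = 9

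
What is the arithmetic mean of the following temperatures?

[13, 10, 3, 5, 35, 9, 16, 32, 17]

15.5556

Step 1: Sum all values: 13 + 10 + 3 + 5 + 35 + 9 + 16 + 32 + 17 = 140
Step 2: Count the number of values: n = 9
Step 3: Mean = sum / n = 140 / 9 = 15.5556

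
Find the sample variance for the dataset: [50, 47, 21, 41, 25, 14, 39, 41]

170.5

Step 1: Compute the mean: (50 + 47 + 21 + 41 + 25 + 14 + 39 + 41) / 8 = 34.75
Step 2: Compute squared deviations from the mean:
  (50 - 34.75)^2 = 232.5625
  (47 - 34.75)^2 = 150.0625
  (21 - 34.75)^2 = 189.0625
  (41 - 34.75)^2 = 39.0625
  (25 - 34.75)^2 = 95.0625
  (14 - 34.75)^2 = 430.5625
  (39 - 34.75)^2 = 18.0625
  (41 - 34.75)^2 = 39.0625
Step 3: Sum of squared deviations = 1193.5
Step 4: Sample variance = 1193.5 / 7 = 170.5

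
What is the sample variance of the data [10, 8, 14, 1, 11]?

23.7

Step 1: Compute the mean: (10 + 8 + 14 + 1 + 11) / 5 = 8.8
Step 2: Compute squared deviations from the mean:
  (10 - 8.8)^2 = 1.44
  (8 - 8.8)^2 = 0.64
  (14 - 8.8)^2 = 27.04
  (1 - 8.8)^2 = 60.84
  (11 - 8.8)^2 = 4.84
Step 3: Sum of squared deviations = 94.8
Step 4: Sample variance = 94.8 / 4 = 23.7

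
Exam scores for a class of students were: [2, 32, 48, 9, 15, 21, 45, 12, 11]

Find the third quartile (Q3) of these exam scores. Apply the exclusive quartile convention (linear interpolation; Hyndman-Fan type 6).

38.5

Step 1: Sort the data: [2, 9, 11, 12, 15, 21, 32, 45, 48]
Step 2: n = 9
Step 3: Using the exclusive quartile method:
  Q1 = 10
  Q2 (median) = 15
  Q3 = 38.5
  IQR = Q3 - Q1 = 38.5 - 10 = 28.5
Step 4: Q3 = 38.5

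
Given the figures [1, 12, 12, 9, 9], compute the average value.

8.6

Step 1: Sum all values: 1 + 12 + 12 + 9 + 9 = 43
Step 2: Count the number of values: n = 5
Step 3: Mean = sum / n = 43 / 5 = 8.6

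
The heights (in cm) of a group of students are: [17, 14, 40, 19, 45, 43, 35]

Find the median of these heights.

35

Step 1: Sort the data in ascending order: [14, 17, 19, 35, 40, 43, 45]
Step 2: The number of values is n = 7.
Step 3: Since n is odd, the median is the middle value at position 4: 35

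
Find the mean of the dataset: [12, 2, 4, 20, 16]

10.8

Step 1: Sum all values: 12 + 2 + 4 + 20 + 16 = 54
Step 2: Count the number of values: n = 5
Step 3: Mean = sum / n = 54 / 5 = 10.8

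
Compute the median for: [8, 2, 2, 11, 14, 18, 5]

8

Step 1: Sort the data in ascending order: [2, 2, 5, 8, 11, 14, 18]
Step 2: The number of values is n = 7.
Step 3: Since n is odd, the median is the middle value at position 4: 8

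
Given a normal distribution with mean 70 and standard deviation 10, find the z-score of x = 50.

-2

Step 1: Recall the z-score formula: z = (x - mu) / sigma
Step 2: Substitute values: z = (50 - 70) / 10
Step 3: z = -20 / 10 = -2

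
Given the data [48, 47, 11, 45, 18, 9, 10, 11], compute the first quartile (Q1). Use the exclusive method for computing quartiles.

10.25

Step 1: Sort the data: [9, 10, 11, 11, 18, 45, 47, 48]
Step 2: n = 8
Step 3: Using the exclusive quartile method:
  Q1 = 10.25
  Q2 (median) = 14.5
  Q3 = 46.5
  IQR = Q3 - Q1 = 46.5 - 10.25 = 36.25
Step 4: Q1 = 10.25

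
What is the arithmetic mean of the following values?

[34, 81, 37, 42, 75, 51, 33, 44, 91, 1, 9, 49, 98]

49.6154

Step 1: Sum all values: 34 + 81 + 37 + 42 + 75 + 51 + 33 + 44 + 91 + 1 + 9 + 49 + 98 = 645
Step 2: Count the number of values: n = 13
Step 3: Mean = sum / n = 645 / 13 = 49.6154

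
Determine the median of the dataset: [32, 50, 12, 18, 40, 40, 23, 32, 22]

32

Step 1: Sort the data in ascending order: [12, 18, 22, 23, 32, 32, 40, 40, 50]
Step 2: The number of values is n = 9.
Step 3: Since n is odd, the median is the middle value at position 5: 32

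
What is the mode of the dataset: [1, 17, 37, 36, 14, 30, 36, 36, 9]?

36

Step 1: Count the frequency of each value:
  1: appears 1 time(s)
  9: appears 1 time(s)
  14: appears 1 time(s)
  17: appears 1 time(s)
  30: appears 1 time(s)
  36: appears 3 time(s)
  37: appears 1 time(s)
Step 2: The value 36 appears most frequently (3 times).
Step 3: Mode = 36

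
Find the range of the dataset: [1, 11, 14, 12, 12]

13

Step 1: Identify the maximum value: max = 14
Step 2: Identify the minimum value: min = 1
Step 3: Range = max - min = 14 - 1 = 13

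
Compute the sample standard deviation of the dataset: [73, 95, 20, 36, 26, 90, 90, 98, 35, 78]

31.1821

Step 1: Compute the mean: 64.1
Step 2: Sum of squared deviations from the mean: 8750.9
Step 3: Sample variance = 8750.9 / 9 = 972.3222
Step 4: Standard deviation = sqrt(972.3222) = 31.1821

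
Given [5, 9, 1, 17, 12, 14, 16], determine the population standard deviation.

5.4735

Step 1: Compute the mean: 10.5714
Step 2: Sum of squared deviations from the mean: 209.7143
Step 3: Population variance = 209.7143 / 7 = 29.9592
Step 4: Standard deviation = sqrt(29.9592) = 5.4735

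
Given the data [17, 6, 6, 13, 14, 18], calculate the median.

13.5

Step 1: Sort the data in ascending order: [6, 6, 13, 14, 17, 18]
Step 2: The number of values is n = 6.
Step 3: Since n is even, the median is the average of positions 3 and 4:
  Median = (13 + 14) / 2 = 13.5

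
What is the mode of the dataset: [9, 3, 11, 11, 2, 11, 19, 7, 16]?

11

Step 1: Count the frequency of each value:
  2: appears 1 time(s)
  3: appears 1 time(s)
  7: appears 1 time(s)
  9: appears 1 time(s)
  11: appears 3 time(s)
  16: appears 1 time(s)
  19: appears 1 time(s)
Step 2: The value 11 appears most frequently (3 times).
Step 3: Mode = 11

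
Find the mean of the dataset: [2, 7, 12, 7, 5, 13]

7.6667

Step 1: Sum all values: 2 + 7 + 12 + 7 + 5 + 13 = 46
Step 2: Count the number of values: n = 6
Step 3: Mean = sum / n = 46 / 6 = 7.6667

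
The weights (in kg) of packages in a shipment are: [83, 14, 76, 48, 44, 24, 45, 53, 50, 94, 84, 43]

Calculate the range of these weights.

80

Step 1: Identify the maximum value: max = 94
Step 2: Identify the minimum value: min = 14
Step 3: Range = max - min = 94 - 14 = 80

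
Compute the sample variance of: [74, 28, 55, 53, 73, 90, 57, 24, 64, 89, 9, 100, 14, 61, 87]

824.2667

Step 1: Compute the mean: (74 + 28 + 55 + 53 + 73 + 90 + 57 + 24 + 64 + 89 + 9 + 100 + 14 + 61 + 87) / 15 = 58.5333
Step 2: Compute squared deviations from the mean:
  (74 - 58.5333)^2 = 239.2178
  (28 - 58.5333)^2 = 932.2844
  (55 - 58.5333)^2 = 12.4844
  (53 - 58.5333)^2 = 30.6178
  (73 - 58.5333)^2 = 209.2844
  (90 - 58.5333)^2 = 990.1511
  (57 - 58.5333)^2 = 2.3511
  (24 - 58.5333)^2 = 1192.5511
  (64 - 58.5333)^2 = 29.8844
  (89 - 58.5333)^2 = 928.2178
  (9 - 58.5333)^2 = 2453.5511
  (100 - 58.5333)^2 = 1719.4844
  (14 - 58.5333)^2 = 1983.2178
  (61 - 58.5333)^2 = 6.0844
  (87 - 58.5333)^2 = 810.3511
Step 3: Sum of squared deviations = 11539.7333
Step 4: Sample variance = 11539.7333 / 14 = 824.2667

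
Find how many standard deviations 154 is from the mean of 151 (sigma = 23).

0.1304

Step 1: Recall the z-score formula: z = (x - mu) / sigma
Step 2: Substitute values: z = (154 - 151) / 23
Step 3: z = 3 / 23 = 0.1304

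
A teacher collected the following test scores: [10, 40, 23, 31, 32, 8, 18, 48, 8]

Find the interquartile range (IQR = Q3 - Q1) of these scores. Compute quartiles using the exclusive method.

27

Step 1: Sort the data: [8, 8, 10, 18, 23, 31, 32, 40, 48]
Step 2: n = 9
Step 3: Using the exclusive quartile method:
  Q1 = 9
  Q2 (median) = 23
  Q3 = 36
  IQR = Q3 - Q1 = 36 - 9 = 27
Step 4: IQR = 27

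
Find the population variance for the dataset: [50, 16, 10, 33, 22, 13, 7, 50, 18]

238

Step 1: Compute the mean: (50 + 16 + 10 + 33 + 22 + 13 + 7 + 50 + 18) / 9 = 24.3333
Step 2: Compute squared deviations from the mean:
  (50 - 24.3333)^2 = 658.7778
  (16 - 24.3333)^2 = 69.4444
  (10 - 24.3333)^2 = 205.4444
  (33 - 24.3333)^2 = 75.1111
  (22 - 24.3333)^2 = 5.4444
  (13 - 24.3333)^2 = 128.4444
  (7 - 24.3333)^2 = 300.4444
  (50 - 24.3333)^2 = 658.7778
  (18 - 24.3333)^2 = 40.1111
Step 3: Sum of squared deviations = 2142
Step 4: Population variance = 2142 / 9 = 238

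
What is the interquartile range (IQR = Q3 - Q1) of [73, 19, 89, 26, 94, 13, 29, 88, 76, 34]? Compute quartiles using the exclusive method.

64

Step 1: Sort the data: [13, 19, 26, 29, 34, 73, 76, 88, 89, 94]
Step 2: n = 10
Step 3: Using the exclusive quartile method:
  Q1 = 24.25
  Q2 (median) = 53.5
  Q3 = 88.25
  IQR = Q3 - Q1 = 88.25 - 24.25 = 64
Step 4: IQR = 64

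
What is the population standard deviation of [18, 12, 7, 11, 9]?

3.7202

Step 1: Compute the mean: 11.4
Step 2: Sum of squared deviations from the mean: 69.2
Step 3: Population variance = 69.2 / 5 = 13.84
Step 4: Standard deviation = sqrt(13.84) = 3.7202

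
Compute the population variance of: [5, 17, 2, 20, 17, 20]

52.25

Step 1: Compute the mean: (5 + 17 + 2 + 20 + 17 + 20) / 6 = 13.5
Step 2: Compute squared deviations from the mean:
  (5 - 13.5)^2 = 72.25
  (17 - 13.5)^2 = 12.25
  (2 - 13.5)^2 = 132.25
  (20 - 13.5)^2 = 42.25
  (17 - 13.5)^2 = 12.25
  (20 - 13.5)^2 = 42.25
Step 3: Sum of squared deviations = 313.5
Step 4: Population variance = 313.5 / 6 = 52.25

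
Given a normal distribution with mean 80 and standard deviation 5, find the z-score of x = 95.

3

Step 1: Recall the z-score formula: z = (x - mu) / sigma
Step 2: Substitute values: z = (95 - 80) / 5
Step 3: z = 15 / 5 = 3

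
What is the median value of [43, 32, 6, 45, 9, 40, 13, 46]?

36

Step 1: Sort the data in ascending order: [6, 9, 13, 32, 40, 43, 45, 46]
Step 2: The number of values is n = 8.
Step 3: Since n is even, the median is the average of positions 4 and 5:
  Median = (32 + 40) / 2 = 36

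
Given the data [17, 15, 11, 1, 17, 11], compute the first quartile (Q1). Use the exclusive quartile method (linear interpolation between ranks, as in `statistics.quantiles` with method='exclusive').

8.5

Step 1: Sort the data: [1, 11, 11, 15, 17, 17]
Step 2: n = 6
Step 3: Using the exclusive quartile method:
  Q1 = 8.5
  Q2 (median) = 13
  Q3 = 17
  IQR = Q3 - Q1 = 17 - 8.5 = 8.5
Step 4: Q1 = 8.5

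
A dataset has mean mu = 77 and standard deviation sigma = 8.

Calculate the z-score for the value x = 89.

1.5

Step 1: Recall the z-score formula: z = (x - mu) / sigma
Step 2: Substitute values: z = (89 - 77) / 8
Step 3: z = 12 / 8 = 1.5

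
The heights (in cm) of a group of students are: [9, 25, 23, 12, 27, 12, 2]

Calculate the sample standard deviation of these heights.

9.3758

Step 1: Compute the mean: 15.7143
Step 2: Sum of squared deviations from the mean: 527.4286
Step 3: Sample variance = 527.4286 / 6 = 87.9048
Step 4: Standard deviation = sqrt(87.9048) = 9.3758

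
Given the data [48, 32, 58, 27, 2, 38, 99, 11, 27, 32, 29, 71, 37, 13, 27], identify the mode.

27

Step 1: Count the frequency of each value:
  2: appears 1 time(s)
  11: appears 1 time(s)
  13: appears 1 time(s)
  27: appears 3 time(s)
  29: appears 1 time(s)
  32: appears 2 time(s)
  37: appears 1 time(s)
  38: appears 1 time(s)
  48: appears 1 time(s)
  58: appears 1 time(s)
  71: appears 1 time(s)
  99: appears 1 time(s)
Step 2: The value 27 appears most frequently (3 times).
Step 3: Mode = 27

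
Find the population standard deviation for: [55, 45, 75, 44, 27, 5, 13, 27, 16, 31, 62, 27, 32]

19.3565

Step 1: Compute the mean: 35.3077
Step 2: Sum of squared deviations from the mean: 4870.7692
Step 3: Population variance = 4870.7692 / 13 = 374.6746
Step 4: Standard deviation = sqrt(374.6746) = 19.3565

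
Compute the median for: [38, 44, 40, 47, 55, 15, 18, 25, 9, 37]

37.5

Step 1: Sort the data in ascending order: [9, 15, 18, 25, 37, 38, 40, 44, 47, 55]
Step 2: The number of values is n = 10.
Step 3: Since n is even, the median is the average of positions 5 and 6:
  Median = (37 + 38) / 2 = 37.5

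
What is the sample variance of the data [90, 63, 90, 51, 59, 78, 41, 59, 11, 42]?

586.2667

Step 1: Compute the mean: (90 + 63 + 90 + 51 + 59 + 78 + 41 + 59 + 11 + 42) / 10 = 58.4
Step 2: Compute squared deviations from the mean:
  (90 - 58.4)^2 = 998.56
  (63 - 58.4)^2 = 21.16
  (90 - 58.4)^2 = 998.56
  (51 - 58.4)^2 = 54.76
  (59 - 58.4)^2 = 0.36
  (78 - 58.4)^2 = 384.16
  (41 - 58.4)^2 = 302.76
  (59 - 58.4)^2 = 0.36
  (11 - 58.4)^2 = 2246.76
  (42 - 58.4)^2 = 268.96
Step 3: Sum of squared deviations = 5276.4
Step 4: Sample variance = 5276.4 / 9 = 586.2667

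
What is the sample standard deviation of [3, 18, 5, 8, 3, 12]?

5.9133

Step 1: Compute the mean: 8.1667
Step 2: Sum of squared deviations from the mean: 174.8333
Step 3: Sample variance = 174.8333 / 5 = 34.9667
Step 4: Standard deviation = sqrt(34.9667) = 5.9133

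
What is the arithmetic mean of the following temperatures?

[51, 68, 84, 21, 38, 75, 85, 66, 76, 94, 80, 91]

69.0833

Step 1: Sum all values: 51 + 68 + 84 + 21 + 38 + 75 + 85 + 66 + 76 + 94 + 80 + 91 = 829
Step 2: Count the number of values: n = 12
Step 3: Mean = sum / n = 829 / 12 = 69.0833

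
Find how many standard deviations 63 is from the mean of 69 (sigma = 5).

-1.2

Step 1: Recall the z-score formula: z = (x - mu) / sigma
Step 2: Substitute values: z = (63 - 69) / 5
Step 3: z = -6 / 5 = -1.2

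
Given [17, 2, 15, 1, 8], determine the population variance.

42.64

Step 1: Compute the mean: (17 + 2 + 15 + 1 + 8) / 5 = 8.6
Step 2: Compute squared deviations from the mean:
  (17 - 8.6)^2 = 70.56
  (2 - 8.6)^2 = 43.56
  (15 - 8.6)^2 = 40.96
  (1 - 8.6)^2 = 57.76
  (8 - 8.6)^2 = 0.36
Step 3: Sum of squared deviations = 213.2
Step 4: Population variance = 213.2 / 5 = 42.64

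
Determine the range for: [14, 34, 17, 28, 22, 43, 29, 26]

29

Step 1: Identify the maximum value: max = 43
Step 2: Identify the minimum value: min = 14
Step 3: Range = max - min = 43 - 14 = 29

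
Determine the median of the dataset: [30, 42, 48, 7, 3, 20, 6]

20

Step 1: Sort the data in ascending order: [3, 6, 7, 20, 30, 42, 48]
Step 2: The number of values is n = 7.
Step 3: Since n is odd, the median is the middle value at position 4: 20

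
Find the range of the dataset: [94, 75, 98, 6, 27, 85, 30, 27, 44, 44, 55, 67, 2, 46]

96

Step 1: Identify the maximum value: max = 98
Step 2: Identify the minimum value: min = 2
Step 3: Range = max - min = 98 - 2 = 96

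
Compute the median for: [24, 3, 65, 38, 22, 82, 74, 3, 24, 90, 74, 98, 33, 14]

35.5

Step 1: Sort the data in ascending order: [3, 3, 14, 22, 24, 24, 33, 38, 65, 74, 74, 82, 90, 98]
Step 2: The number of values is n = 14.
Step 3: Since n is even, the median is the average of positions 7 and 8:
  Median = (33 + 38) / 2 = 35.5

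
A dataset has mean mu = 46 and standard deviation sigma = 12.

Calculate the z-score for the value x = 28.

-1.5

Step 1: Recall the z-score formula: z = (x - mu) / sigma
Step 2: Substitute values: z = (28 - 46) / 12
Step 3: z = -18 / 12 = -1.5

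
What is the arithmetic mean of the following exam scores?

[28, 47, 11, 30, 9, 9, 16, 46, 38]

26

Step 1: Sum all values: 28 + 47 + 11 + 30 + 9 + 9 + 16 + 46 + 38 = 234
Step 2: Count the number of values: n = 9
Step 3: Mean = sum / n = 234 / 9 = 26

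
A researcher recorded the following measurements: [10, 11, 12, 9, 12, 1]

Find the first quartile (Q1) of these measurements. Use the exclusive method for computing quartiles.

7

Step 1: Sort the data: [1, 9, 10, 11, 12, 12]
Step 2: n = 6
Step 3: Using the exclusive quartile method:
  Q1 = 7
  Q2 (median) = 10.5
  Q3 = 12
  IQR = Q3 - Q1 = 12 - 7 = 5
Step 4: Q1 = 7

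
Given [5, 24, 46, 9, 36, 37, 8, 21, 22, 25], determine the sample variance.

183.1222

Step 1: Compute the mean: (5 + 24 + 46 + 9 + 36 + 37 + 8 + 21 + 22 + 25) / 10 = 23.3
Step 2: Compute squared deviations from the mean:
  (5 - 23.3)^2 = 334.89
  (24 - 23.3)^2 = 0.49
  (46 - 23.3)^2 = 515.29
  (9 - 23.3)^2 = 204.49
  (36 - 23.3)^2 = 161.29
  (37 - 23.3)^2 = 187.69
  (8 - 23.3)^2 = 234.09
  (21 - 23.3)^2 = 5.29
  (22 - 23.3)^2 = 1.69
  (25 - 23.3)^2 = 2.89
Step 3: Sum of squared deviations = 1648.1
Step 4: Sample variance = 1648.1 / 9 = 183.1222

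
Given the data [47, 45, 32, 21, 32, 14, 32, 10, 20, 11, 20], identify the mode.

32

Step 1: Count the frequency of each value:
  10: appears 1 time(s)
  11: appears 1 time(s)
  14: appears 1 time(s)
  20: appears 2 time(s)
  21: appears 1 time(s)
  32: appears 3 time(s)
  45: appears 1 time(s)
  47: appears 1 time(s)
Step 2: The value 32 appears most frequently (3 times).
Step 3: Mode = 32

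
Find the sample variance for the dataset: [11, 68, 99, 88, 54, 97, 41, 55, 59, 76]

731.9556

Step 1: Compute the mean: (11 + 68 + 99 + 88 + 54 + 97 + 41 + 55 + 59 + 76) / 10 = 64.8
Step 2: Compute squared deviations from the mean:
  (11 - 64.8)^2 = 2894.44
  (68 - 64.8)^2 = 10.24
  (99 - 64.8)^2 = 1169.64
  (88 - 64.8)^2 = 538.24
  (54 - 64.8)^2 = 116.64
  (97 - 64.8)^2 = 1036.84
  (41 - 64.8)^2 = 566.44
  (55 - 64.8)^2 = 96.04
  (59 - 64.8)^2 = 33.64
  (76 - 64.8)^2 = 125.44
Step 3: Sum of squared deviations = 6587.6
Step 4: Sample variance = 6587.6 / 9 = 731.9556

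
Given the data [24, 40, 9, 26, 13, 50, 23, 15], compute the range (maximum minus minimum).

41

Step 1: Identify the maximum value: max = 50
Step 2: Identify the minimum value: min = 9
Step 3: Range = max - min = 50 - 9 = 41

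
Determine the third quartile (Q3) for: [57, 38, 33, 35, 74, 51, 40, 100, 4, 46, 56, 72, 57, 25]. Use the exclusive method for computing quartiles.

60.75

Step 1: Sort the data: [4, 25, 33, 35, 38, 40, 46, 51, 56, 57, 57, 72, 74, 100]
Step 2: n = 14
Step 3: Using the exclusive quartile method:
  Q1 = 34.5
  Q2 (median) = 48.5
  Q3 = 60.75
  IQR = Q3 - Q1 = 60.75 - 34.5 = 26.25
Step 4: Q3 = 60.75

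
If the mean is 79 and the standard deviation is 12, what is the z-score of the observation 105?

2.1667

Step 1: Recall the z-score formula: z = (x - mu) / sigma
Step 2: Substitute values: z = (105 - 79) / 12
Step 3: z = 26 / 12 = 2.1667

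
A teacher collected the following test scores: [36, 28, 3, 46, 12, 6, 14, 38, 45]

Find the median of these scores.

28

Step 1: Sort the data in ascending order: [3, 6, 12, 14, 28, 36, 38, 45, 46]
Step 2: The number of values is n = 9.
Step 3: Since n is odd, the median is the middle value at position 5: 28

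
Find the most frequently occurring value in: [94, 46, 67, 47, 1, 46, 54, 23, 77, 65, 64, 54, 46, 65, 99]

46

Step 1: Count the frequency of each value:
  1: appears 1 time(s)
  23: appears 1 time(s)
  46: appears 3 time(s)
  47: appears 1 time(s)
  54: appears 2 time(s)
  64: appears 1 time(s)
  65: appears 2 time(s)
  67: appears 1 time(s)
  77: appears 1 time(s)
  94: appears 1 time(s)
  99: appears 1 time(s)
Step 2: The value 46 appears most frequently (3 times).
Step 3: Mode = 46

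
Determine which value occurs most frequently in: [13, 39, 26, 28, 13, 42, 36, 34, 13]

13

Step 1: Count the frequency of each value:
  13: appears 3 time(s)
  26: appears 1 time(s)
  28: appears 1 time(s)
  34: appears 1 time(s)
  36: appears 1 time(s)
  39: appears 1 time(s)
  42: appears 1 time(s)
Step 2: The value 13 appears most frequently (3 times).
Step 3: Mode = 13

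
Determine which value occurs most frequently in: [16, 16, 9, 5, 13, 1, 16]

16

Step 1: Count the frequency of each value:
  1: appears 1 time(s)
  5: appears 1 time(s)
  9: appears 1 time(s)
  13: appears 1 time(s)
  16: appears 3 time(s)
Step 2: The value 16 appears most frequently (3 times).
Step 3: Mode = 16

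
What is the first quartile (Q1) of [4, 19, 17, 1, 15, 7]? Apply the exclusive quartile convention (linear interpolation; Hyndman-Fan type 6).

3.25

Step 1: Sort the data: [1, 4, 7, 15, 17, 19]
Step 2: n = 6
Step 3: Using the exclusive quartile method:
  Q1 = 3.25
  Q2 (median) = 11
  Q3 = 17.5
  IQR = Q3 - Q1 = 17.5 - 3.25 = 14.25
Step 4: Q1 = 3.25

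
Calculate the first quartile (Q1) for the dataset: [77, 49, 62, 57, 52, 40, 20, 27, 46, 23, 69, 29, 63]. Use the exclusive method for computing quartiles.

28

Step 1: Sort the data: [20, 23, 27, 29, 40, 46, 49, 52, 57, 62, 63, 69, 77]
Step 2: n = 13
Step 3: Using the exclusive quartile method:
  Q1 = 28
  Q2 (median) = 49
  Q3 = 62.5
  IQR = Q3 - Q1 = 62.5 - 28 = 34.5
Step 4: Q1 = 28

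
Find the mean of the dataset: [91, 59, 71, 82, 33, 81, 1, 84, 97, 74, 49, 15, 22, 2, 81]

56.1333

Step 1: Sum all values: 91 + 59 + 71 + 82 + 33 + 81 + 1 + 84 + 97 + 74 + 49 + 15 + 22 + 2 + 81 = 842
Step 2: Count the number of values: n = 15
Step 3: Mean = sum / n = 842 / 15 = 56.1333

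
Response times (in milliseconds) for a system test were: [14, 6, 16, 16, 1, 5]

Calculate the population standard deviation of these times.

5.9067

Step 1: Compute the mean: 9.6667
Step 2: Sum of squared deviations from the mean: 209.3333
Step 3: Population variance = 209.3333 / 6 = 34.8889
Step 4: Standard deviation = sqrt(34.8889) = 5.9067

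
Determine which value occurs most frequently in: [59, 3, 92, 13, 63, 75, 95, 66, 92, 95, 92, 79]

92

Step 1: Count the frequency of each value:
  3: appears 1 time(s)
  13: appears 1 time(s)
  59: appears 1 time(s)
  63: appears 1 time(s)
  66: appears 1 time(s)
  75: appears 1 time(s)
  79: appears 1 time(s)
  92: appears 3 time(s)
  95: appears 2 time(s)
Step 2: The value 92 appears most frequently (3 times).
Step 3: Mode = 92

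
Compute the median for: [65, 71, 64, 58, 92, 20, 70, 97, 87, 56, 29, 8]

64.5

Step 1: Sort the data in ascending order: [8, 20, 29, 56, 58, 64, 65, 70, 71, 87, 92, 97]
Step 2: The number of values is n = 12.
Step 3: Since n is even, the median is the average of positions 6 and 7:
  Median = (64 + 65) / 2 = 64.5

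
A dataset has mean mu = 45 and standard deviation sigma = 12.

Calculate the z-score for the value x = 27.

-1.5

Step 1: Recall the z-score formula: z = (x - mu) / sigma
Step 2: Substitute values: z = (27 - 45) / 12
Step 3: z = -18 / 12 = -1.5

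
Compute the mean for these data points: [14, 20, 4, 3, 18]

11.8

Step 1: Sum all values: 14 + 20 + 4 + 3 + 18 = 59
Step 2: Count the number of values: n = 5
Step 3: Mean = sum / n = 59 / 5 = 11.8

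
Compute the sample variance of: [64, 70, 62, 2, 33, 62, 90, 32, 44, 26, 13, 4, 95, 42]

870.8626

Step 1: Compute the mean: (64 + 70 + 62 + 2 + 33 + 62 + 90 + 32 + 44 + 26 + 13 + 4 + 95 + 42) / 14 = 45.6429
Step 2: Compute squared deviations from the mean:
  (64 - 45.6429)^2 = 336.9847
  (70 - 45.6429)^2 = 593.2704
  (62 - 45.6429)^2 = 267.5561
  (2 - 45.6429)^2 = 1904.699
  (33 - 45.6429)^2 = 159.8418
  (62 - 45.6429)^2 = 267.5561
  (90 - 45.6429)^2 = 1967.5561
  (32 - 45.6429)^2 = 186.1276
  (44 - 45.6429)^2 = 2.699
  (26 - 45.6429)^2 = 385.8418
  (13 - 45.6429)^2 = 1065.5561
  (4 - 45.6429)^2 = 1734.1276
  (95 - 45.6429)^2 = 2436.1276
  (42 - 45.6429)^2 = 13.2704
Step 3: Sum of squared deviations = 11321.2143
Step 4: Sample variance = 11321.2143 / 13 = 870.8626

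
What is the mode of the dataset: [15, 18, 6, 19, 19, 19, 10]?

19

Step 1: Count the frequency of each value:
  6: appears 1 time(s)
  10: appears 1 time(s)
  15: appears 1 time(s)
  18: appears 1 time(s)
  19: appears 3 time(s)
Step 2: The value 19 appears most frequently (3 times).
Step 3: Mode = 19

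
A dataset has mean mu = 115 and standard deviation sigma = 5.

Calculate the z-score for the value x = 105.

-2

Step 1: Recall the z-score formula: z = (x - mu) / sigma
Step 2: Substitute values: z = (105 - 115) / 5
Step 3: z = -10 / 5 = -2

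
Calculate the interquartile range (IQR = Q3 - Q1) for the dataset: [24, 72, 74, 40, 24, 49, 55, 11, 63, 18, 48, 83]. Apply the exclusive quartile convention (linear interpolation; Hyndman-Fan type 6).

45.75

Step 1: Sort the data: [11, 18, 24, 24, 40, 48, 49, 55, 63, 72, 74, 83]
Step 2: n = 12
Step 3: Using the exclusive quartile method:
  Q1 = 24
  Q2 (median) = 48.5
  Q3 = 69.75
  IQR = Q3 - Q1 = 69.75 - 24 = 45.75
Step 4: IQR = 45.75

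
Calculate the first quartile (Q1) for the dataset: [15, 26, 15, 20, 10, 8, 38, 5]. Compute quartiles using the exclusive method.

8.5

Step 1: Sort the data: [5, 8, 10, 15, 15, 20, 26, 38]
Step 2: n = 8
Step 3: Using the exclusive quartile method:
  Q1 = 8.5
  Q2 (median) = 15
  Q3 = 24.5
  IQR = Q3 - Q1 = 24.5 - 8.5 = 16
Step 4: Q1 = 8.5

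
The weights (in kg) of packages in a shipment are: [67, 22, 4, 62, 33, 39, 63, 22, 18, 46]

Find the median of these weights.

36

Step 1: Sort the data in ascending order: [4, 18, 22, 22, 33, 39, 46, 62, 63, 67]
Step 2: The number of values is n = 10.
Step 3: Since n is even, the median is the average of positions 5 and 6:
  Median = (33 + 39) / 2 = 36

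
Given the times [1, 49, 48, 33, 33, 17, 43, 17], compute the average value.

30.125

Step 1: Sum all values: 1 + 49 + 48 + 33 + 33 + 17 + 43 + 17 = 241
Step 2: Count the number of values: n = 8
Step 3: Mean = sum / n = 241 / 8 = 30.125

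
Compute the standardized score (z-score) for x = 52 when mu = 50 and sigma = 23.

0.087

Step 1: Recall the z-score formula: z = (x - mu) / sigma
Step 2: Substitute values: z = (52 - 50) / 23
Step 3: z = 2 / 23 = 0.087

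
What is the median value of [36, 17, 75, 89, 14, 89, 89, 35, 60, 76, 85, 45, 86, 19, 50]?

60

Step 1: Sort the data in ascending order: [14, 17, 19, 35, 36, 45, 50, 60, 75, 76, 85, 86, 89, 89, 89]
Step 2: The number of values is n = 15.
Step 3: Since n is odd, the median is the middle value at position 8: 60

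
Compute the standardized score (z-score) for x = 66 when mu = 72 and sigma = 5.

-1.2

Step 1: Recall the z-score formula: z = (x - mu) / sigma
Step 2: Substitute values: z = (66 - 72) / 5
Step 3: z = -6 / 5 = -1.2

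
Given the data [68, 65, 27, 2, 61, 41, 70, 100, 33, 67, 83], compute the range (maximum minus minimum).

98

Step 1: Identify the maximum value: max = 100
Step 2: Identify the minimum value: min = 2
Step 3: Range = max - min = 100 - 2 = 98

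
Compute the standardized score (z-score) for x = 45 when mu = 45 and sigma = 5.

0

Step 1: Recall the z-score formula: z = (x - mu) / sigma
Step 2: Substitute values: z = (45 - 45) / 5
Step 3: z = 0 / 5 = 0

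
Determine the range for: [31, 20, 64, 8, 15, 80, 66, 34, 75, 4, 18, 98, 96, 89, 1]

97

Step 1: Identify the maximum value: max = 98
Step 2: Identify the minimum value: min = 1
Step 3: Range = max - min = 98 - 1 = 97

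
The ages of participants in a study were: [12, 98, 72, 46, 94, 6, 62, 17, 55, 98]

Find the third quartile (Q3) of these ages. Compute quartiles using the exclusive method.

95

Step 1: Sort the data: [6, 12, 17, 46, 55, 62, 72, 94, 98, 98]
Step 2: n = 10
Step 3: Using the exclusive quartile method:
  Q1 = 15.75
  Q2 (median) = 58.5
  Q3 = 95
  IQR = Q3 - Q1 = 95 - 15.75 = 79.25
Step 4: Q3 = 95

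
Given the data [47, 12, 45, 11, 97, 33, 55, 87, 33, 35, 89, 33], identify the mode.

33

Step 1: Count the frequency of each value:
  11: appears 1 time(s)
  12: appears 1 time(s)
  33: appears 3 time(s)
  35: appears 1 time(s)
  45: appears 1 time(s)
  47: appears 1 time(s)
  55: appears 1 time(s)
  87: appears 1 time(s)
  89: appears 1 time(s)
  97: appears 1 time(s)
Step 2: The value 33 appears most frequently (3 times).
Step 3: Mode = 33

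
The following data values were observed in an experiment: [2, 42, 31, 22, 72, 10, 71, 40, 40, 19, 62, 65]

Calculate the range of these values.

70

Step 1: Identify the maximum value: max = 72
Step 2: Identify the minimum value: min = 2
Step 3: Range = max - min = 72 - 2 = 70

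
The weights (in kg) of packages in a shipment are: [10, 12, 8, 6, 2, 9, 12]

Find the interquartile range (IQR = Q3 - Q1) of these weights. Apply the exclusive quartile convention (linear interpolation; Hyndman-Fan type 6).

6

Step 1: Sort the data: [2, 6, 8, 9, 10, 12, 12]
Step 2: n = 7
Step 3: Using the exclusive quartile method:
  Q1 = 6
  Q2 (median) = 9
  Q3 = 12
  IQR = Q3 - Q1 = 12 - 6 = 6
Step 4: IQR = 6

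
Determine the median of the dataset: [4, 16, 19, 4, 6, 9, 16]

9

Step 1: Sort the data in ascending order: [4, 4, 6, 9, 16, 16, 19]
Step 2: The number of values is n = 7.
Step 3: Since n is odd, the median is the middle value at position 4: 9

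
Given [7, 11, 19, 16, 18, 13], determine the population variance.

17.3333

Step 1: Compute the mean: (7 + 11 + 19 + 16 + 18 + 13) / 6 = 14
Step 2: Compute squared deviations from the mean:
  (7 - 14)^2 = 49
  (11 - 14)^2 = 9
  (19 - 14)^2 = 25
  (16 - 14)^2 = 4
  (18 - 14)^2 = 16
  (13 - 14)^2 = 1
Step 3: Sum of squared deviations = 104
Step 4: Population variance = 104 / 6 = 17.3333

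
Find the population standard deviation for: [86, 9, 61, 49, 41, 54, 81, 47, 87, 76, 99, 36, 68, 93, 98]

25.3026

Step 1: Compute the mean: 65.6667
Step 2: Sum of squared deviations from the mean: 9603.3333
Step 3: Population variance = 9603.3333 / 15 = 640.2222
Step 4: Standard deviation = sqrt(640.2222) = 25.3026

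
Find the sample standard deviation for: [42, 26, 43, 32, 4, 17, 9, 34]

14.633

Step 1: Compute the mean: 25.875
Step 2: Sum of squared deviations from the mean: 1498.875
Step 3: Sample variance = 1498.875 / 7 = 214.125
Step 4: Standard deviation = sqrt(214.125) = 14.633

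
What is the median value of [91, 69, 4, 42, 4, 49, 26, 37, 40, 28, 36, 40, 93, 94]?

40

Step 1: Sort the data in ascending order: [4, 4, 26, 28, 36, 37, 40, 40, 42, 49, 69, 91, 93, 94]
Step 2: The number of values is n = 14.
Step 3: Since n is even, the median is the average of positions 7 and 8:
  Median = (40 + 40) / 2 = 40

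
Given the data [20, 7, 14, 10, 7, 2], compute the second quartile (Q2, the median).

8.5

Step 1: Sort the data: [2, 7, 7, 10, 14, 20]
Step 2: n = 6
Step 3: Q2 is the median. Since n is even, it is the average of the values at positions 3 and 4:
  Q2 = (7 + 10) / 2 = 8.5
Step 4: Q2 = 8.5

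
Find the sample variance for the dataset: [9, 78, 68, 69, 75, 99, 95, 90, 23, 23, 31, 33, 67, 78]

893.978

Step 1: Compute the mean: (9 + 78 + 68 + 69 + 75 + 99 + 95 + 90 + 23 + 23 + 31 + 33 + 67 + 78) / 14 = 59.8571
Step 2: Compute squared deviations from the mean:
  (9 - 59.8571)^2 = 2586.449
  (78 - 59.8571)^2 = 329.1633
  (68 - 59.8571)^2 = 66.3061
  (69 - 59.8571)^2 = 83.5918
  (75 - 59.8571)^2 = 229.3061
  (99 - 59.8571)^2 = 1532.1633
  (95 - 59.8571)^2 = 1235.0204
  (90 - 59.8571)^2 = 908.5918
  (23 - 59.8571)^2 = 1358.449
  (23 - 59.8571)^2 = 1358.449
  (31 - 59.8571)^2 = 832.7347
  (33 - 59.8571)^2 = 721.3061
  (67 - 59.8571)^2 = 51.0204
  (78 - 59.8571)^2 = 329.1633
Step 3: Sum of squared deviations = 11621.7143
Step 4: Sample variance = 11621.7143 / 13 = 893.978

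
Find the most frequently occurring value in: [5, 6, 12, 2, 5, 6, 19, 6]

6

Step 1: Count the frequency of each value:
  2: appears 1 time(s)
  5: appears 2 time(s)
  6: appears 3 time(s)
  12: appears 1 time(s)
  19: appears 1 time(s)
Step 2: The value 6 appears most frequently (3 times).
Step 3: Mode = 6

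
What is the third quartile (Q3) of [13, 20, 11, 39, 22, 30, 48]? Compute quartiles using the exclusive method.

39

Step 1: Sort the data: [11, 13, 20, 22, 30, 39, 48]
Step 2: n = 7
Step 3: Using the exclusive quartile method:
  Q1 = 13
  Q2 (median) = 22
  Q3 = 39
  IQR = Q3 - Q1 = 39 - 13 = 26
Step 4: Q3 = 39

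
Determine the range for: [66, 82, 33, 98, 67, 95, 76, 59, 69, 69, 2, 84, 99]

97

Step 1: Identify the maximum value: max = 99
Step 2: Identify the minimum value: min = 2
Step 3: Range = max - min = 99 - 2 = 97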